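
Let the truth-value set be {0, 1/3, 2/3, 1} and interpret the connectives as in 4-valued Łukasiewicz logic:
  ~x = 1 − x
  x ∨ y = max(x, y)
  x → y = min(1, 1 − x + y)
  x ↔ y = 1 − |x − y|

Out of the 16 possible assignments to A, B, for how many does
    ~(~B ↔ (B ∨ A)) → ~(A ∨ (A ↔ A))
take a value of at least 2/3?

A = 0, B = 0 ↦ 0  <
A = 0, B = 1/3 ↦ 2/3  ≥
A = 0, B = 2/3 ↦ 2/3  ≥
A = 0, B = 1 ↦ 0  <
A = 1/3, B = 0 ↦ 1/3  <
A = 1/3, B = 1/3 ↦ 2/3  ≥
A = 1/3, B = 2/3 ↦ 2/3  ≥
A = 1/3, B = 1 ↦ 0  <
A = 2/3, B = 0 ↦ 2/3  ≥
A = 2/3, B = 1/3 ↦ 1  ≥
A = 2/3, B = 2/3 ↦ 2/3  ≥
A = 2/3, B = 1 ↦ 0  <
A = 1, B = 0 ↦ 1  ≥
A = 1, B = 1/3 ↦ 2/3  ≥
A = 1, B = 2/3 ↦ 1/3  <
A = 1, B = 1 ↦ 0  <
So 9 of the 16 assignments meet the threshold.

9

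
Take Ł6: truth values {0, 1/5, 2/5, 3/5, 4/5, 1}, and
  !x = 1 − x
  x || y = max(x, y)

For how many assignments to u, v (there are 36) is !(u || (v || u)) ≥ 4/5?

4

value 1: 1 assignment (counts)
value 4/5: 3 assignments (counts)
value 3/5: 5 assignments
value 2/5: 7 assignments
value 1/5: 9 assignments
value 0: 11 assignments
So 4 of the 36 assignments meet the threshold.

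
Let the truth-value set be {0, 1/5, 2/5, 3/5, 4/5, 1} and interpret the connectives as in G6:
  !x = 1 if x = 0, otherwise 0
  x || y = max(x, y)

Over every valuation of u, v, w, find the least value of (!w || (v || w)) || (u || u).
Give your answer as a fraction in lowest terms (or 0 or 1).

Take u = 0, v = 0, w = 1/5:
!w = !1/5 = 0
v || w = 0 || 1/5 = 1/5
!w || (v || w) = 0 || 1/5 = 1/5
u || u = 0 || 0 = 0
(!w || (v || w)) || (u || u) = 1/5 || 0 = 1/5
No assignment yields a value below 1/5, so this is the minimum.

1/5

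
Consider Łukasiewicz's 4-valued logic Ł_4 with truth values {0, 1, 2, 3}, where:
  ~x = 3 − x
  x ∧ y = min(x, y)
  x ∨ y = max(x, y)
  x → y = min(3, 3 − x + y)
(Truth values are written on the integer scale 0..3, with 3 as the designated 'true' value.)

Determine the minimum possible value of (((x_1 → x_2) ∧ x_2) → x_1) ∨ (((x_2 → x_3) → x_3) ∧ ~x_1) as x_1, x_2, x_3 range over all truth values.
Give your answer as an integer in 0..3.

Take x_1 = 0, x_2 = 1, x_3 = 0:
x_1 → x_2 = 0 → 1 = 3
(x_1 → x_2) ∧ x_2 = 3 ∧ 1 = 1
((x_1 → x_2) ∧ x_2) → x_1 = 1 → 0 = 2
x_2 → x_3 = 1 → 0 = 2
(x_2 → x_3) → x_3 = 2 → 0 = 1
~x_1 = ~0 = 3
((x_2 → x_3) → x_3) ∧ ~x_1 = 1 ∧ 3 = 1
(((x_1 → x_2) ∧ x_2) → x_1) ∨ (((x_2 → x_3) → x_3) ∧ ~x_1) = 2 ∨ 1 = 2
No assignment yields a value below 2, so this is the minimum.

2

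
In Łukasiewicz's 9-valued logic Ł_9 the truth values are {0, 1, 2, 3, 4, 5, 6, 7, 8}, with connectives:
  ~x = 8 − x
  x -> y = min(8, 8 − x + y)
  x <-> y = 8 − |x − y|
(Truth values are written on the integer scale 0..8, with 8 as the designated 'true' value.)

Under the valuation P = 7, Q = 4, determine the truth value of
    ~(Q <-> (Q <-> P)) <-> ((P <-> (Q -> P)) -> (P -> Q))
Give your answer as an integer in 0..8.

3

Q <-> P = 4 <-> 7 = 5
Q <-> (Q <-> P) = 4 <-> 5 = 7
~(Q <-> (Q <-> P)) = ~7 = 1
Q -> P = 4 -> 7 = 8
P <-> (Q -> P) = 7 <-> 8 = 7
P -> Q = 7 -> 4 = 5
(P <-> (Q -> P)) -> (P -> Q) = 7 -> 5 = 6
~(Q <-> (Q <-> P)) <-> ((P <-> (Q -> P)) -> (P -> Q)) = 1 <-> 6 = 3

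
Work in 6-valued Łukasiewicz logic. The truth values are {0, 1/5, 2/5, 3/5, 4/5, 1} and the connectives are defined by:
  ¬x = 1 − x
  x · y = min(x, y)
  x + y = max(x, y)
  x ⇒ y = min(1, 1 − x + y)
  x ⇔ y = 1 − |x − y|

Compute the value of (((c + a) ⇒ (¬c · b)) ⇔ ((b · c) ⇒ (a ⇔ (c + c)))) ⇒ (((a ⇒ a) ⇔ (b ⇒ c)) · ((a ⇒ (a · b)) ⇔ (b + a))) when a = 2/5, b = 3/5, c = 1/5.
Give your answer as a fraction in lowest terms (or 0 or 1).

3/5

c + a = 1/5 + 2/5 = 2/5
¬c = ¬1/5 = 4/5
¬c · b = 4/5 · 3/5 = 3/5
(c + a) ⇒ (¬c · b) = 2/5 ⇒ 3/5 = 1
b · c = 3/5 · 1/5 = 1/5
c + c = 1/5 + 1/5 = 1/5
a ⇔ (c + c) = 2/5 ⇔ 1/5 = 4/5
(b · c) ⇒ (a ⇔ (c + c)) = 1/5 ⇒ 4/5 = 1
((c + a) ⇒ (¬c · b)) ⇔ ((b · c) ⇒ (a ⇔ (c + c))) = 1 ⇔ 1 = 1
a ⇒ a = 2/5 ⇒ 2/5 = 1
b ⇒ c = 3/5 ⇒ 1/5 = 3/5
(a ⇒ a) ⇔ (b ⇒ c) = 1 ⇔ 3/5 = 3/5
a · b = 2/5 · 3/5 = 2/5
a ⇒ (a · b) = 2/5 ⇒ 2/5 = 1
b + a = 3/5 + 2/5 = 3/5
(a ⇒ (a · b)) ⇔ (b + a) = 1 ⇔ 3/5 = 3/5
((a ⇒ a) ⇔ (b ⇒ c)) · ((a ⇒ (a · b)) ⇔ (b + a)) = 3/5 · 3/5 = 3/5
(((c + a) ⇒ (¬c · b)) ⇔ ((b · c) ⇒ (a ⇔ (c + c)))) ⇒ (((a ⇒ a) ⇔ (b ⇒ c)) · ((a ⇒ (a · b)) ⇔ (b + a))) = 1 ⇒ 3/5 = 3/5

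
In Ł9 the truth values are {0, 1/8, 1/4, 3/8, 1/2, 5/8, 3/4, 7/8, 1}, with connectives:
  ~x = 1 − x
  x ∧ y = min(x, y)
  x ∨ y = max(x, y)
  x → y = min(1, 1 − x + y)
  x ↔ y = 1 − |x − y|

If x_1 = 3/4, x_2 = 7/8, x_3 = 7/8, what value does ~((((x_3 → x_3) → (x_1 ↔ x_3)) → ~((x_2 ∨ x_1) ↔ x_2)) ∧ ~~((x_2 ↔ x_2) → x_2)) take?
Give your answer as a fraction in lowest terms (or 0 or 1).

7/8

x_3 → x_3 = 7/8 → 7/8 = 1
x_1 ↔ x_3 = 3/4 ↔ 7/8 = 7/8
(x_3 → x_3) → (x_1 ↔ x_3) = 1 → 7/8 = 7/8
x_2 ∨ x_1 = 7/8 ∨ 3/4 = 7/8
(x_2 ∨ x_1) ↔ x_2 = 7/8 ↔ 7/8 = 1
~((x_2 ∨ x_1) ↔ x_2) = ~1 = 0
((x_3 → x_3) → (x_1 ↔ x_3)) → ~((x_2 ∨ x_1) ↔ x_2) = 7/8 → 0 = 1/8
x_2 ↔ x_2 = 7/8 ↔ 7/8 = 1
(x_2 ↔ x_2) → x_2 = 1 → 7/8 = 7/8
~((x_2 ↔ x_2) → x_2) = ~7/8 = 1/8
~~((x_2 ↔ x_2) → x_2) = ~1/8 = 7/8
(((x_3 → x_3) → (x_1 ↔ x_3)) → ~((x_2 ∨ x_1) ↔ x_2)) ∧ ~~((x_2 ↔ x_2) → x_2) = 1/8 ∧ 7/8 = 1/8
~((((x_3 → x_3) → (x_1 ↔ x_3)) → ~((x_2 ∨ x_1) ↔ x_2)) ∧ ~~((x_2 ↔ x_2) → x_2)) = ~1/8 = 7/8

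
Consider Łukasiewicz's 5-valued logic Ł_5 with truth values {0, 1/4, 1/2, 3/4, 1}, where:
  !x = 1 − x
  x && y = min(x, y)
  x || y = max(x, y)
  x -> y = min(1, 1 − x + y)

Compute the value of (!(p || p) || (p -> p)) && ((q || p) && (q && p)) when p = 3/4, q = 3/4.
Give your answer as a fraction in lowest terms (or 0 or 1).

p || p = 3/4 || 3/4 = 3/4
!(p || p) = !3/4 = 1/4
p -> p = 3/4 -> 3/4 = 1
!(p || p) || (p -> p) = 1/4 || 1 = 1
q || p = 3/4 || 3/4 = 3/4
q && p = 3/4 && 3/4 = 3/4
(q || p) && (q && p) = 3/4 && 3/4 = 3/4
(!(p || p) || (p -> p)) && ((q || p) && (q && p)) = 1 && 3/4 = 3/4

3/4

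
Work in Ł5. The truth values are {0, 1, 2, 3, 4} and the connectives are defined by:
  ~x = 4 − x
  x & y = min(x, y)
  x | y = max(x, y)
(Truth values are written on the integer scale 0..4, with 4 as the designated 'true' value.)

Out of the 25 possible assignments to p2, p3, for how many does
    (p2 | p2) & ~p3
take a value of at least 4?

value 4: 1 assignment (counts)
value 3: 3 assignments
value 2: 5 assignments
value 1: 7 assignments
value 0: 9 assignments
So 1 of the 25 assignments meets the threshold.

1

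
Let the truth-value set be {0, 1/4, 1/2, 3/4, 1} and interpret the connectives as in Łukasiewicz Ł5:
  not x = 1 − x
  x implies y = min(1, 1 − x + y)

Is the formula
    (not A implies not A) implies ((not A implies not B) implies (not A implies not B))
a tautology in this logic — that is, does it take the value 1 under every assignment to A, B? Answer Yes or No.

Yes

At A = 0, B = 3/4, for instance:
not A = not 0 = 1
not A = not 0 = 1
not A implies not A = 1 implies 1 = 1
not B = not 3/4 = 1/4
not A implies not B = 1 implies 1/4 = 1/4
not A implies not B = 1 implies 1/4 = 1/4
(not A implies not B) implies (not A implies not B) = 1/4 implies 1/4 = 1
(not A implies not A) implies ((not A implies not B) implies (not A implies not B)) = 1 implies 1 = 1
and checking the remaining 24 assignments likewise gives ≥ 1 in every case.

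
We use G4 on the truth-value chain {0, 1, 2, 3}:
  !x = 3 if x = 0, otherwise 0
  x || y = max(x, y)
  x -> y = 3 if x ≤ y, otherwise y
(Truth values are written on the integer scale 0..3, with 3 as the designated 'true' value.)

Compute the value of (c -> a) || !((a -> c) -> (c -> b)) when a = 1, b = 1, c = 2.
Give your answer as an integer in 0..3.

1

c -> a = 2 -> 1 = 1
a -> c = 1 -> 2 = 3
c -> b = 2 -> 1 = 1
(a -> c) -> (c -> b) = 3 -> 1 = 1
!((a -> c) -> (c -> b)) = !1 = 0
(c -> a) || !((a -> c) -> (c -> b)) = 1 || 0 = 1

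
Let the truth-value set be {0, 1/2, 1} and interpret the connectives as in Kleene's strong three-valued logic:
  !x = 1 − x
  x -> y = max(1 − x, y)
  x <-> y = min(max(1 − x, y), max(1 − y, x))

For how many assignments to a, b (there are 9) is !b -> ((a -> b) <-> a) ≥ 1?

3

a = 0, b = 0 ↦ 0  <
a = 0, b = 1/2 ↦ 1/2  <
a = 0, b = 1 ↦ 1  ≥
a = 1/2, b = 0 ↦ 1/2  <
a = 1/2, b = 1/2 ↦ 1/2  <
a = 1/2, b = 1 ↦ 1  ≥
a = 1, b = 0 ↦ 0  <
a = 1, b = 1/2 ↦ 1/2  <
a = 1, b = 1 ↦ 1  ≥
So 3 of the 9 assignments meet the threshold.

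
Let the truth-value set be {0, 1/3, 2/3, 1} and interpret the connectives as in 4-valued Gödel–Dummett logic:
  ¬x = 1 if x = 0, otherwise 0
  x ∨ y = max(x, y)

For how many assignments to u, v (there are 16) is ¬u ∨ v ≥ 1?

7

u = 0, v = 0 ↦ 1  ≥
u = 0, v = 1/3 ↦ 1  ≥
u = 0, v = 2/3 ↦ 1  ≥
u = 0, v = 1 ↦ 1  ≥
u = 1/3, v = 0 ↦ 0  <
u = 1/3, v = 1/3 ↦ 1/3  <
u = 1/3, v = 2/3 ↦ 2/3  <
u = 1/3, v = 1 ↦ 1  ≥
u = 2/3, v = 0 ↦ 0  <
u = 2/3, v = 1/3 ↦ 1/3  <
u = 2/3, v = 2/3 ↦ 2/3  <
u = 2/3, v = 1 ↦ 1  ≥
u = 1, v = 0 ↦ 0  <
u = 1, v = 1/3 ↦ 1/3  <
u = 1, v = 2/3 ↦ 2/3  <
u = 1, v = 1 ↦ 1  ≥
So 7 of the 16 assignments meet the threshold.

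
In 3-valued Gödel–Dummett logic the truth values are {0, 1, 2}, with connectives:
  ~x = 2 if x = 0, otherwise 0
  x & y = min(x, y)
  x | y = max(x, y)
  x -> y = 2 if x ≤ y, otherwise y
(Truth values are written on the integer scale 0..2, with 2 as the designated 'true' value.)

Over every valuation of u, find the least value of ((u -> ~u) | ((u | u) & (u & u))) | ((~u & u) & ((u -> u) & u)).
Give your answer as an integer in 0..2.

Take u = 1:
~u = ~1 = 0
u -> ~u = 1 -> 0 = 0
u | u = 1 | 1 = 1
u & u = 1 & 1 = 1
(u | u) & (u & u) = 1 & 1 = 1
(u -> ~u) | ((u | u) & (u & u)) = 0 | 1 = 1
~u = ~1 = 0
~u & u = 0 & 1 = 0
u -> u = 1 -> 1 = 2
(u -> u) & u = 2 & 1 = 1
(~u & u) & ((u -> u) & u) = 0 & 1 = 0
((u -> ~u) | ((u | u) & (u & u))) | ((~u & u) & ((u -> u) & u)) = 1 | 0 = 1
No assignment yields a value below 1, so this is the minimum.

1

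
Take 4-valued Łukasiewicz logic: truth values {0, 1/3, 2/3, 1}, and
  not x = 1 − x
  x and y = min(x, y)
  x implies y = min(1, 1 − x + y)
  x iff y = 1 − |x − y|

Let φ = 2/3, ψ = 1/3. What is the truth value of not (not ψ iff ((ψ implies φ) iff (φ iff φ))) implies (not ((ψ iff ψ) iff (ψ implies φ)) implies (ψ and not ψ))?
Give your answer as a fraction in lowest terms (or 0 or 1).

not ψ = not 1/3 = 2/3
ψ implies φ = 1/3 implies 2/3 = 1
φ iff φ = 2/3 iff 2/3 = 1
(ψ implies φ) iff (φ iff φ) = 1 iff 1 = 1
not ψ iff ((ψ implies φ) iff (φ iff φ)) = 2/3 iff 1 = 2/3
not (not ψ iff ((ψ implies φ) iff (φ iff φ))) = not 2/3 = 1/3
ψ iff ψ = 1/3 iff 1/3 = 1
ψ implies φ = 1/3 implies 2/3 = 1
(ψ iff ψ) iff (ψ implies φ) = 1 iff 1 = 1
not ((ψ iff ψ) iff (ψ implies φ)) = not 1 = 0
not ψ = not 1/3 = 2/3
ψ and not ψ = 1/3 and 2/3 = 1/3
not ((ψ iff ψ) iff (ψ implies φ)) implies (ψ and not ψ) = 0 implies 1/3 = 1
not (not ψ iff ((ψ implies φ) iff (φ iff φ))) implies (not ((ψ iff ψ) iff (ψ implies φ)) implies (ψ and not ψ)) = 1/3 implies 1 = 1

1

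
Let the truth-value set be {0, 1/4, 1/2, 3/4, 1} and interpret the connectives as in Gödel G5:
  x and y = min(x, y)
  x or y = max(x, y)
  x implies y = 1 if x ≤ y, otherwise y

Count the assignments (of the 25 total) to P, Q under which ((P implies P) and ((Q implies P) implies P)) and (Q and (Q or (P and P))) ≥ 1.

value 1: 5 assignments (counts)
value 3/4: 5 assignments
value 1/2: 5 assignments
value 1/4: 5 assignments
value 0: 5 assignments
So 5 of the 25 assignments meet the threshold.

5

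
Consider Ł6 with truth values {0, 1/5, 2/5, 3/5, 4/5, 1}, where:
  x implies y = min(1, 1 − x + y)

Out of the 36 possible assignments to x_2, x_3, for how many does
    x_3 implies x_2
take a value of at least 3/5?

30

value 1: 21 assignments (counts)
value 4/5: 5 assignments (counts)
value 3/5: 4 assignments (counts)
value 2/5: 3 assignments
value 1/5: 2 assignments
value 0: 1 assignment
So 30 of the 36 assignments meet the threshold.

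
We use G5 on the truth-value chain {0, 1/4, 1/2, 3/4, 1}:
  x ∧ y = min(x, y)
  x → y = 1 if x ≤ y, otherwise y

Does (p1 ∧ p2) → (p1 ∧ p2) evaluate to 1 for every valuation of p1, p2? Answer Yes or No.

At p1 = 1/2, p2 = 1, for instance:
p1 ∧ p2 = 1/2 ∧ 1 = 1/2
(p1 ∧ p2) → (p1 ∧ p2) = 1/2 → 1/2 = 1
and checking the remaining 24 assignments likewise gives ≥ 1 in every case.

Yes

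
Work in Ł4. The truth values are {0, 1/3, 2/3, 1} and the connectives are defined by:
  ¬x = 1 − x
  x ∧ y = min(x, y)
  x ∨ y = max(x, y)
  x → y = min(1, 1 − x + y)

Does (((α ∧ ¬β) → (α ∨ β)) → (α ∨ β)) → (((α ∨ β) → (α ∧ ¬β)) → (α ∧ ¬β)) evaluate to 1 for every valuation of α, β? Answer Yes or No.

Yes

α = 0, β = 0 ↦ 1
α = 0, β = 1/3 ↦ 1
α = 0, β = 2/3 ↦ 1
α = 0, β = 1 ↦ 1
α = 1/3, β = 0 ↦ 1
α = 1/3, β = 1/3 ↦ 1
α = 1/3, β = 2/3 ↦ 1
α = 1/3, β = 1 ↦ 1
α = 2/3, β = 0 ↦ 1
α = 2/3, β = 1/3 ↦ 1
α = 2/3, β = 2/3 ↦ 1
α = 2/3, β = 1 ↦ 1
α = 1, β = 0 ↦ 1
α = 1, β = 1/3 ↦ 1
α = 1, β = 2/3 ↦ 1
α = 1, β = 1 ↦ 1
Every assignment gives a value ≥ 1.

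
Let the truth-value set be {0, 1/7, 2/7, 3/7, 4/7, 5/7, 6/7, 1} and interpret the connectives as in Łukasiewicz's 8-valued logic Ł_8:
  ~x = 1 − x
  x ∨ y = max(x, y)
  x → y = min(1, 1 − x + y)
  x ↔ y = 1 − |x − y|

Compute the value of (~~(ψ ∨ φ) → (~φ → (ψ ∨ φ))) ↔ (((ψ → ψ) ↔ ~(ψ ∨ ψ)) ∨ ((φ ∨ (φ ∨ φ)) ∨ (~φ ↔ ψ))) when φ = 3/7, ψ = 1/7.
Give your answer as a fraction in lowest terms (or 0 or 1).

6/7

ψ ∨ φ = 1/7 ∨ 3/7 = 3/7
~(ψ ∨ φ) = ~3/7 = 4/7
~~(ψ ∨ φ) = ~4/7 = 3/7
~φ = ~3/7 = 4/7
ψ ∨ φ = 1/7 ∨ 3/7 = 3/7
~φ → (ψ ∨ φ) = 4/7 → 3/7 = 6/7
~~(ψ ∨ φ) → (~φ → (ψ ∨ φ)) = 3/7 → 6/7 = 1
ψ → ψ = 1/7 → 1/7 = 1
ψ ∨ ψ = 1/7 ∨ 1/7 = 1/7
~(ψ ∨ ψ) = ~1/7 = 6/7
(ψ → ψ) ↔ ~(ψ ∨ ψ) = 1 ↔ 6/7 = 6/7
φ ∨ φ = 3/7 ∨ 3/7 = 3/7
φ ∨ (φ ∨ φ) = 3/7 ∨ 3/7 = 3/7
~φ = ~3/7 = 4/7
~φ ↔ ψ = 4/7 ↔ 1/7 = 4/7
(φ ∨ (φ ∨ φ)) ∨ (~φ ↔ ψ) = 3/7 ∨ 4/7 = 4/7
((ψ → ψ) ↔ ~(ψ ∨ ψ)) ∨ ((φ ∨ (φ ∨ φ)) ∨ (~φ ↔ ψ)) = 6/7 ∨ 4/7 = 6/7
(~~(ψ ∨ φ) → (~φ → (ψ ∨ φ))) ↔ (((ψ → ψ) ↔ ~(ψ ∨ ψ)) ∨ ((φ ∨ (φ ∨ φ)) ∨ (~φ ↔ ψ))) = 1 ↔ 6/7 = 6/7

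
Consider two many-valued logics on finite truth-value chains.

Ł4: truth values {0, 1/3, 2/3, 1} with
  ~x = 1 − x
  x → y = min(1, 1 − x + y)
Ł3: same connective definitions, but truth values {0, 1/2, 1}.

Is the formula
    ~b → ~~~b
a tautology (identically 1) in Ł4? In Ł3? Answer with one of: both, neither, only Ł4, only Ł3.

In Ł4: every assignment gives 1 — tautology.
In Ł3: every assignment gives 1 — tautology.

both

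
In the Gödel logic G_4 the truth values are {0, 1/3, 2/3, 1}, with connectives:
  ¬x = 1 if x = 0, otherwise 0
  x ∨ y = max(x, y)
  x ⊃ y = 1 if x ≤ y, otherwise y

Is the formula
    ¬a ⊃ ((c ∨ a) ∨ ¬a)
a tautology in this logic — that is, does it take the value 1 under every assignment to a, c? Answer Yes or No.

a = 0, c = 0 ↦ 1
a = 0, c = 1/3 ↦ 1
a = 0, c = 2/3 ↦ 1
a = 0, c = 1 ↦ 1
a = 1/3, c = 0 ↦ 1
a = 1/3, c = 1/3 ↦ 1
a = 1/3, c = 2/3 ↦ 1
a = 1/3, c = 1 ↦ 1
a = 2/3, c = 0 ↦ 1
a = 2/3, c = 1/3 ↦ 1
a = 2/3, c = 2/3 ↦ 1
a = 2/3, c = 1 ↦ 1
a = 1, c = 0 ↦ 1
a = 1, c = 1/3 ↦ 1
a = 1, c = 2/3 ↦ 1
a = 1, c = 1 ↦ 1
Every assignment gives a value ≥ 1.

Yes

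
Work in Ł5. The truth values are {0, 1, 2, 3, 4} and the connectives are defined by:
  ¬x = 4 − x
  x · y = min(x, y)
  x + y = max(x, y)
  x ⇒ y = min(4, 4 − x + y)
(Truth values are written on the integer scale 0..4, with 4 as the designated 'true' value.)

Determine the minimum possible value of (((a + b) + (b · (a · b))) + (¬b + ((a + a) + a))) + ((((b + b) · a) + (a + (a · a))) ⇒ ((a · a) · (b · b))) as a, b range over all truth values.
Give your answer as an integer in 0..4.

Take a = 2, b = 1:
a + b = 2 + 1 = 2
a · b = 2 · 1 = 1
b · (a · b) = 1 · 1 = 1
(a + b) + (b · (a · b)) = 2 + 1 = 2
¬b = ¬1 = 3
a + a = 2 + 2 = 2
(a + a) + a = 2 + 2 = 2
¬b + ((a + a) + a) = 3 + 2 = 3
((a + b) + (b · (a · b))) + (¬b + ((a + a) + a)) = 2 + 3 = 3
b + b = 1 + 1 = 1
(b + b) · a = 1 · 2 = 1
a · a = 2 · 2 = 2
a + (a · a) = 2 + 2 = 2
((b + b) · a) + (a + (a · a)) = 1 + 2 = 2
a · a = 2 · 2 = 2
b · b = 1 · 1 = 1
(a · a) · (b · b) = 2 · 1 = 1
(((b + b) · a) + (a + (a · a))) ⇒ ((a · a) · (b · b)) = 2 ⇒ 1 = 3
(((a + b) + (b · (a · b))) + (¬b + ((a + a) + a))) + ((((b + b) · a) + (a + (a · a))) ⇒ ((a · a) · (b · b))) = 3 + 3 = 3
No assignment yields a value below 3, so this is the minimum.

3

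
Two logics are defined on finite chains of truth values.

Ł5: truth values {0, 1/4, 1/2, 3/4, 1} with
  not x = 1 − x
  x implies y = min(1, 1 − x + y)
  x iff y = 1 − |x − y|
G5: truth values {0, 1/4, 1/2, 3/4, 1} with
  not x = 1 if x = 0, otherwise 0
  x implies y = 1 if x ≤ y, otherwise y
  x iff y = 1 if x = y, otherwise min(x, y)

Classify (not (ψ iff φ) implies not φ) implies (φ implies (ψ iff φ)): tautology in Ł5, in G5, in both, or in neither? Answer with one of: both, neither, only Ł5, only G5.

only Ł5

In Ł5: every assignment gives 1 — tautology.
In G5: at φ = 1/2, ψ = 1/4 the value is 1/4 — not a tautology.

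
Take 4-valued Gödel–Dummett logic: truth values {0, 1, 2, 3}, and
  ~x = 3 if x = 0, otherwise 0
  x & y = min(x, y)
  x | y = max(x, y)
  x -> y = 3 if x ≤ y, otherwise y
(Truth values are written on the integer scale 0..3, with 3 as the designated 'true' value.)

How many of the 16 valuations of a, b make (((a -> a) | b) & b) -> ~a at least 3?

7

a = 0, b = 0 ↦ 3  ≥
a = 0, b = 1 ↦ 3  ≥
a = 0, b = 2 ↦ 3  ≥
a = 0, b = 3 ↦ 3  ≥
a = 1, b = 0 ↦ 3  ≥
a = 1, b = 1 ↦ 0  <
a = 1, b = 2 ↦ 0  <
a = 1, b = 3 ↦ 0  <
a = 2, b = 0 ↦ 3  ≥
a = 2, b = 1 ↦ 0  <
a = 2, b = 2 ↦ 0  <
a = 2, b = 3 ↦ 0  <
a = 3, b = 0 ↦ 3  ≥
a = 3, b = 1 ↦ 0  <
a = 3, b = 2 ↦ 0  <
a = 3, b = 3 ↦ 0  <
So 7 of the 16 assignments meet the threshold.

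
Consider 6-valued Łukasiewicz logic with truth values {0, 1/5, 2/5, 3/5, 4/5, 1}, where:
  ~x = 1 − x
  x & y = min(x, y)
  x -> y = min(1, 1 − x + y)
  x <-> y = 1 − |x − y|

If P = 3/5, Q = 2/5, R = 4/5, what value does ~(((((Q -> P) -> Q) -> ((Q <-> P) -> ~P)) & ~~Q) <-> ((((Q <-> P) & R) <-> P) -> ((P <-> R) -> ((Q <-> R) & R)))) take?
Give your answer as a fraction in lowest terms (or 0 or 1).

Q -> P = 2/5 -> 3/5 = 1
(Q -> P) -> Q = 1 -> 2/5 = 2/5
Q <-> P = 2/5 <-> 3/5 = 4/5
~P = ~3/5 = 2/5
(Q <-> P) -> ~P = 4/5 -> 2/5 = 3/5
((Q -> P) -> Q) -> ((Q <-> P) -> ~P) = 2/5 -> 3/5 = 1
~Q = ~2/5 = 3/5
~~Q = ~3/5 = 2/5
(((Q -> P) -> Q) -> ((Q <-> P) -> ~P)) & ~~Q = 1 & 2/5 = 2/5
Q <-> P = 2/5 <-> 3/5 = 4/5
(Q <-> P) & R = 4/5 & 4/5 = 4/5
((Q <-> P) & R) <-> P = 4/5 <-> 3/5 = 4/5
P <-> R = 3/5 <-> 4/5 = 4/5
Q <-> R = 2/5 <-> 4/5 = 3/5
(Q <-> R) & R = 3/5 & 4/5 = 3/5
(P <-> R) -> ((Q <-> R) & R) = 4/5 -> 3/5 = 4/5
(((Q <-> P) & R) <-> P) -> ((P <-> R) -> ((Q <-> R) & R)) = 4/5 -> 4/5 = 1
((((Q -> P) -> Q) -> ((Q <-> P) -> ~P)) & ~~Q) <-> ((((Q <-> P) & R) <-> P) -> ((P <-> R) -> ((Q <-> R) & R))) = 2/5 <-> 1 = 2/5
~(((((Q -> P) -> Q) -> ((Q <-> P) -> ~P)) & ~~Q) <-> ((((Q <-> P) & R) <-> P) -> ((P <-> R) -> ((Q <-> R) & R)))) = ~2/5 = 3/5

3/5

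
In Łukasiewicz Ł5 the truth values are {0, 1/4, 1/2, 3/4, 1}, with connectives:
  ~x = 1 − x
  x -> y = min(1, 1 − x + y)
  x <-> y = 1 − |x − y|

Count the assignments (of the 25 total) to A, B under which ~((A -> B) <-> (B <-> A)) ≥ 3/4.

value 1: 1 assignment (counts)
value 3/4: 2 assignments (counts)
value 1/2: 3 assignments
value 1/4: 4 assignments
value 0: 15 assignments
So 3 of the 25 assignments meet the threshold.

3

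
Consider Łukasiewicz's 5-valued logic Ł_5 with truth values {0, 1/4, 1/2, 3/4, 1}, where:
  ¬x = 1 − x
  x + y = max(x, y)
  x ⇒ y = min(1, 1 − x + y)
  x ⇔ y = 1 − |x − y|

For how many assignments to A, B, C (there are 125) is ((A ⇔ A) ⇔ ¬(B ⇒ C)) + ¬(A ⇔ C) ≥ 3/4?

40

value 1: 14 assignments (counts)
value 3/4: 26 assignments (counts)
value 1/2: 35 assignments
value 1/4: 35 assignments
value 0: 15 assignments
So 40 of the 125 assignments meet the threshold.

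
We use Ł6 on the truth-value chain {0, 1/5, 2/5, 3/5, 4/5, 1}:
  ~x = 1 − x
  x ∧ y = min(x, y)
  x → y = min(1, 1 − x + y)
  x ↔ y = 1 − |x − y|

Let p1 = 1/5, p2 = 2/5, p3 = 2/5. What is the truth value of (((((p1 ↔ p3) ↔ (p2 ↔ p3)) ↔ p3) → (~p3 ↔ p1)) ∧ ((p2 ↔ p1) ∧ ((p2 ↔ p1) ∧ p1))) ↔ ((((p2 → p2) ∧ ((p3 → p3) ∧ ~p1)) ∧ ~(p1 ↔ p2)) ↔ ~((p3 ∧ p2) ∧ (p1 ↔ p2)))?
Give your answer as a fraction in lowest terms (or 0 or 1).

3/5

p1 ↔ p3 = 1/5 ↔ 2/5 = 4/5
p2 ↔ p3 = 2/5 ↔ 2/5 = 1
(p1 ↔ p3) ↔ (p2 ↔ p3) = 4/5 ↔ 1 = 4/5
((p1 ↔ p3) ↔ (p2 ↔ p3)) ↔ p3 = 4/5 ↔ 2/5 = 3/5
~p3 = ~2/5 = 3/5
~p3 ↔ p1 = 3/5 ↔ 1/5 = 3/5
(((p1 ↔ p3) ↔ (p2 ↔ p3)) ↔ p3) → (~p3 ↔ p1) = 3/5 → 3/5 = 1
p2 ↔ p1 = 2/5 ↔ 1/5 = 4/5
p2 ↔ p1 = 2/5 ↔ 1/5 = 4/5
(p2 ↔ p1) ∧ p1 = 4/5 ∧ 1/5 = 1/5
(p2 ↔ p1) ∧ ((p2 ↔ p1) ∧ p1) = 4/5 ∧ 1/5 = 1/5
((((p1 ↔ p3) ↔ (p2 ↔ p3)) ↔ p3) → (~p3 ↔ p1)) ∧ ((p2 ↔ p1) ∧ ((p2 ↔ p1) ∧ p1)) = 1 ∧ 1/5 = 1/5
p2 → p2 = 2/5 → 2/5 = 1
p3 → p3 = 2/5 → 2/5 = 1
~p1 = ~1/5 = 4/5
(p3 → p3) ∧ ~p1 = 1 ∧ 4/5 = 4/5
(p2 → p2) ∧ ((p3 → p3) ∧ ~p1) = 1 ∧ 4/5 = 4/5
p1 ↔ p2 = 1/5 ↔ 2/5 = 4/5
~(p1 ↔ p2) = ~4/5 = 1/5
((p2 → p2) ∧ ((p3 → p3) ∧ ~p1)) ∧ ~(p1 ↔ p2) = 4/5 ∧ 1/5 = 1/5
p3 ∧ p2 = 2/5 ∧ 2/5 = 2/5
p1 ↔ p2 = 1/5 ↔ 2/5 = 4/5
(p3 ∧ p2) ∧ (p1 ↔ p2) = 2/5 ∧ 4/5 = 2/5
~((p3 ∧ p2) ∧ (p1 ↔ p2)) = ~2/5 = 3/5
(((p2 → p2) ∧ ((p3 → p3) ∧ ~p1)) ∧ ~(p1 ↔ p2)) ↔ ~((p3 ∧ p2) ∧ (p1 ↔ p2)) = 1/5 ↔ 3/5 = 3/5
(((((p1 ↔ p3) ↔ (p2 ↔ p3)) ↔ p3) → (~p3 ↔ p1)) ∧ ((p2 ↔ p1) ∧ ((p2 ↔ p1) ∧ p1))) ↔ ((((p2 → p2) ∧ ((p3 → p3) ∧ ~p1)) ∧ ~(p1 ↔ p2)) ↔ ~((p3 ∧ p2) ∧ (p1 ↔ p2))) = 1/5 ↔ 3/5 = 3/5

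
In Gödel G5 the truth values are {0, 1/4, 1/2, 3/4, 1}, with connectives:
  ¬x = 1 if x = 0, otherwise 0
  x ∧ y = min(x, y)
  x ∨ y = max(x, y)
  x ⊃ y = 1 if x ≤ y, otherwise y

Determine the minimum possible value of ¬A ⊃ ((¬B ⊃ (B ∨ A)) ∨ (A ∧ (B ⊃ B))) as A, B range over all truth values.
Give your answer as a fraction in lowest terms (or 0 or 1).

0

Take A = 0, B = 0:
¬A = ¬0 = 1
¬B = ¬0 = 1
B ∨ A = 0 ∨ 0 = 0
¬B ⊃ (B ∨ A) = 1 ⊃ 0 = 0
B ⊃ B = 0 ⊃ 0 = 1
A ∧ (B ⊃ B) = 0 ∧ 1 = 0
(¬B ⊃ (B ∨ A)) ∨ (A ∧ (B ⊃ B)) = 0 ∨ 0 = 0
¬A ⊃ ((¬B ⊃ (B ∨ A)) ∨ (A ∧ (B ⊃ B))) = 1 ⊃ 0 = 0
No assignment yields a value below 0, so this is the minimum.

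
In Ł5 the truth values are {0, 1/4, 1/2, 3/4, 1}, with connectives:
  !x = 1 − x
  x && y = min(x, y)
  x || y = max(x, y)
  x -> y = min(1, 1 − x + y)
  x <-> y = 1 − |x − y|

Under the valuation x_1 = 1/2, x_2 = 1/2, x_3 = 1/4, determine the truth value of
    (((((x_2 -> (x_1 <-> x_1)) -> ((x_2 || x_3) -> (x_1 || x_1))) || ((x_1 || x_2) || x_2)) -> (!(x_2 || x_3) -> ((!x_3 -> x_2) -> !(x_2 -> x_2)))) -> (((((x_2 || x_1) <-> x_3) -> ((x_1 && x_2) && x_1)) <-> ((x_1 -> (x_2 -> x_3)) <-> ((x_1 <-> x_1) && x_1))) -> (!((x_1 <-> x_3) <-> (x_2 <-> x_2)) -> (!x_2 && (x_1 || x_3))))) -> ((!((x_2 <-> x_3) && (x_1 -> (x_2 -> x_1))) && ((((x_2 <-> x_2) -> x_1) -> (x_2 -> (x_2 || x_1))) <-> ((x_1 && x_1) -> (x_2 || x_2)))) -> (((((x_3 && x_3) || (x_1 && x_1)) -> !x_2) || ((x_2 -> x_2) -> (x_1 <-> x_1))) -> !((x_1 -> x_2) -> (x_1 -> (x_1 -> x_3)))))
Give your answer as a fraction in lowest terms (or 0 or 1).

x_1 <-> x_1 = 1/2 <-> 1/2 = 1
x_2 -> (x_1 <-> x_1) = 1/2 -> 1 = 1
x_2 || x_3 = 1/2 || 1/4 = 1/2
x_1 || x_1 = 1/2 || 1/2 = 1/2
(x_2 || x_3) -> (x_1 || x_1) = 1/2 -> 1/2 = 1
(x_2 -> (x_1 <-> x_1)) -> ((x_2 || x_3) -> (x_1 || x_1)) = 1 -> 1 = 1
x_1 || x_2 = 1/2 || 1/2 = 1/2
(x_1 || x_2) || x_2 = 1/2 || 1/2 = 1/2
((x_2 -> (x_1 <-> x_1)) -> ((x_2 || x_3) -> (x_1 || x_1))) || ((x_1 || x_2) || x_2) = 1 || 1/2 = 1
x_2 || x_3 = 1/2 || 1/4 = 1/2
!(x_2 || x_3) = !1/2 = 1/2
!x_3 = !1/4 = 3/4
!x_3 -> x_2 = 3/4 -> 1/2 = 3/4
x_2 -> x_2 = 1/2 -> 1/2 = 1
!(x_2 -> x_2) = !1 = 0
(!x_3 -> x_2) -> !(x_2 -> x_2) = 3/4 -> 0 = 1/4
!(x_2 || x_3) -> ((!x_3 -> x_2) -> !(x_2 -> x_2)) = 1/2 -> 1/4 = 3/4
(((x_2 -> (x_1 <-> x_1)) -> ((x_2 || x_3) -> (x_1 || x_1))) || ((x_1 || x_2) || x_2)) -> (!(x_2 || x_3) -> ((!x_3 -> x_2) -> !(x_2 -> x_2))) = 1 -> 3/4 = 3/4
x_2 || x_1 = 1/2 || 1/2 = 1/2
(x_2 || x_1) <-> x_3 = 1/2 <-> 1/4 = 3/4
x_1 && x_2 = 1/2 && 1/2 = 1/2
(x_1 && x_2) && x_1 = 1/2 && 1/2 = 1/2
((x_2 || x_1) <-> x_3) -> ((x_1 && x_2) && x_1) = 3/4 -> 1/2 = 3/4
x_2 -> x_3 = 1/2 -> 1/4 = 3/4
x_1 -> (x_2 -> x_3) = 1/2 -> 3/4 = 1
x_1 <-> x_1 = 1/2 <-> 1/2 = 1
(x_1 <-> x_1) && x_1 = 1 && 1/2 = 1/2
(x_1 -> (x_2 -> x_3)) <-> ((x_1 <-> x_1) && x_1) = 1 <-> 1/2 = 1/2
(((x_2 || x_1) <-> x_3) -> ((x_1 && x_2) && x_1)) <-> ((x_1 -> (x_2 -> x_3)) <-> ((x_1 <-> x_1) && x_1)) = 3/4 <-> 1/2 = 3/4
x_1 <-> x_3 = 1/2 <-> 1/4 = 3/4
x_2 <-> x_2 = 1/2 <-> 1/2 = 1
(x_1 <-> x_3) <-> (x_2 <-> x_2) = 3/4 <-> 1 = 3/4
!((x_1 <-> x_3) <-> (x_2 <-> x_2)) = !3/4 = 1/4
!x_2 = !1/2 = 1/2
x_1 || x_3 = 1/2 || 1/4 = 1/2
!x_2 && (x_1 || x_3) = 1/2 && 1/2 = 1/2
!((x_1 <-> x_3) <-> (x_2 <-> x_2)) -> (!x_2 && (x_1 || x_3)) = 1/4 -> 1/2 = 1
((((x_2 || x_1) <-> x_3) -> ((x_1 && x_2) && x_1)) <-> ((x_1 -> (x_2 -> x_3)) <-> ((x_1 <-> x_1) && x_1))) -> (!((x_1 <-> x_3) <-> (x_2 <-> x_2)) -> (!x_2 && (x_1 || x_3))) = 3/4 -> 1 = 1
((((x_2 -> (x_1 <-> x_1)) -> ((x_2 || x_3) -> (x_1 || x_1))) || ((x_1 || x_2) || x_2)) -> (!(x_2 || x_3) -> ((!x_3 -> x_2) -> !(x_2 -> x_2)))) -> (((((x_2 || x_1) <-> x_3) -> ((x_1 && x_2) && x_1)) <-> ((x_1 -> (x_2 -> x_3)) <-> ((x_1 <-> x_1) && x_1))) -> (!((x_1 <-> x_3) <-> (x_2 <-> x_2)) -> (!x_2 && (x_1 || x_3)))) = 3/4 -> 1 = 1
x_2 <-> x_3 = 1/2 <-> 1/4 = 3/4
x_2 -> x_1 = 1/2 -> 1/2 = 1
x_1 -> (x_2 -> x_1) = 1/2 -> 1 = 1
(x_2 <-> x_3) && (x_1 -> (x_2 -> x_1)) = 3/4 && 1 = 3/4
!((x_2 <-> x_3) && (x_1 -> (x_2 -> x_1))) = !3/4 = 1/4
x_2 <-> x_2 = 1/2 <-> 1/2 = 1
(x_2 <-> x_2) -> x_1 = 1 -> 1/2 = 1/2
x_2 || x_1 = 1/2 || 1/2 = 1/2
x_2 -> (x_2 || x_1) = 1/2 -> 1/2 = 1
((x_2 <-> x_2) -> x_1) -> (x_2 -> (x_2 || x_1)) = 1/2 -> 1 = 1
x_1 && x_1 = 1/2 && 1/2 = 1/2
x_2 || x_2 = 1/2 || 1/2 = 1/2
(x_1 && x_1) -> (x_2 || x_2) = 1/2 -> 1/2 = 1
(((x_2 <-> x_2) -> x_1) -> (x_2 -> (x_2 || x_1))) <-> ((x_1 && x_1) -> (x_2 || x_2)) = 1 <-> 1 = 1
!((x_2 <-> x_3) && (x_1 -> (x_2 -> x_1))) && ((((x_2 <-> x_2) -> x_1) -> (x_2 -> (x_2 || x_1))) <-> ((x_1 && x_1) -> (x_2 || x_2))) = 1/4 && 1 = 1/4
x_3 && x_3 = 1/4 && 1/4 = 1/4
x_1 && x_1 = 1/2 && 1/2 = 1/2
(x_3 && x_3) || (x_1 && x_1) = 1/4 || 1/2 = 1/2
!x_2 = !1/2 = 1/2
((x_3 && x_3) || (x_1 && x_1)) -> !x_2 = 1/2 -> 1/2 = 1
x_2 -> x_2 = 1/2 -> 1/2 = 1
x_1 <-> x_1 = 1/2 <-> 1/2 = 1
(x_2 -> x_2) -> (x_1 <-> x_1) = 1 -> 1 = 1
(((x_3 && x_3) || (x_1 && x_1)) -> !x_2) || ((x_2 -> x_2) -> (x_1 <-> x_1)) = 1 || 1 = 1
x_1 -> x_2 = 1/2 -> 1/2 = 1
x_1 -> x_3 = 1/2 -> 1/4 = 3/4
x_1 -> (x_1 -> x_3) = 1/2 -> 3/4 = 1
(x_1 -> x_2) -> (x_1 -> (x_1 -> x_3)) = 1 -> 1 = 1
!((x_1 -> x_2) -> (x_1 -> (x_1 -> x_3))) = !1 = 0
((((x_3 && x_3) || (x_1 && x_1)) -> !x_2) || ((x_2 -> x_2) -> (x_1 <-> x_1))) -> !((x_1 -> x_2) -> (x_1 -> (x_1 -> x_3))) = 1 -> 0 = 0
(!((x_2 <-> x_3) && (x_1 -> (x_2 -> x_1))) && ((((x_2 <-> x_2) -> x_1) -> (x_2 -> (x_2 || x_1))) <-> ((x_1 && x_1) -> (x_2 || x_2)))) -> (((((x_3 && x_3) || (x_1 && x_1)) -> !x_2) || ((x_2 -> x_2) -> (x_1 <-> x_1))) -> !((x_1 -> x_2) -> (x_1 -> (x_1 -> x_3)))) = 1/4 -> 0 = 3/4
(((((x_2 -> (x_1 <-> x_1)) -> ((x_2 || x_3) -> (x_1 || x_1))) || ((x_1 || x_2) || x_2)) -> (!(x_2 || x_3) -> ((!x_3 -> x_2) -> !(x_2 -> x_2)))) -> (((((x_2 || x_1) <-> x_3) -> ((x_1 && x_2) && x_1)) <-> ((x_1 -> (x_2 -> x_3)) <-> ((x_1 <-> x_1) && x_1))) -> (!((x_1 <-> x_3) <-> (x_2 <-> x_2)) -> (!x_2 && (x_1 || x_3))))) -> ((!((x_2 <-> x_3) && (x_1 -> (x_2 -> x_1))) && ((((x_2 <-> x_2) -> x_1) -> (x_2 -> (x_2 || x_1))) <-> ((x_1 && x_1) -> (x_2 || x_2)))) -> (((((x_3 && x_3) || (x_1 && x_1)) -> !x_2) || ((x_2 -> x_2) -> (x_1 <-> x_1))) -> !((x_1 -> x_2) -> (x_1 -> (x_1 -> x_3))))) = 1 -> 3/4 = 3/4

3/4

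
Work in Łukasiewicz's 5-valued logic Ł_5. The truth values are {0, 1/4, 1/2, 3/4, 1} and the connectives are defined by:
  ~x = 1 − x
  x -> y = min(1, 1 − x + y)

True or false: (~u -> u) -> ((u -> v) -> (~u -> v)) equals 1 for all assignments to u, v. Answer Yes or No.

At u = 1/2, v = 1, for instance:
~u = ~1/2 = 1/2
~u -> u = 1/2 -> 1/2 = 1
u -> v = 1/2 -> 1 = 1
~u -> v = 1/2 -> 1 = 1
(u -> v) -> (~u -> v) = 1 -> 1 = 1
(~u -> u) -> ((u -> v) -> (~u -> v)) = 1 -> 1 = 1
and checking the remaining 24 assignments likewise gives ≥ 1 in every case.

Yes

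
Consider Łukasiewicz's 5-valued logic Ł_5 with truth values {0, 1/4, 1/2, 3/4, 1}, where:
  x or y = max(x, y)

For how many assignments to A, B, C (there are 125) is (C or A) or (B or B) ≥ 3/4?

98

value 1: 61 assignments (counts)
value 3/4: 37 assignments (counts)
value 1/2: 19 assignments
value 1/4: 7 assignments
value 0: 1 assignment
So 98 of the 125 assignments meet the threshold.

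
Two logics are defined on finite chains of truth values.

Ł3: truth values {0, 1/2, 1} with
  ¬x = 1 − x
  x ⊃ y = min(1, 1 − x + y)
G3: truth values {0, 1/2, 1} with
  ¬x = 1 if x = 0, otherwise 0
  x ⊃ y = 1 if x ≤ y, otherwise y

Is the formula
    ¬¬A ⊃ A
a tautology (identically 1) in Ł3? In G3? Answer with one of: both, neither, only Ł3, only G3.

only Ł3

In Ł3: every assignment gives 1 — tautology.
In G3: at A = 1/2 the value is 1/2 — not a tautology.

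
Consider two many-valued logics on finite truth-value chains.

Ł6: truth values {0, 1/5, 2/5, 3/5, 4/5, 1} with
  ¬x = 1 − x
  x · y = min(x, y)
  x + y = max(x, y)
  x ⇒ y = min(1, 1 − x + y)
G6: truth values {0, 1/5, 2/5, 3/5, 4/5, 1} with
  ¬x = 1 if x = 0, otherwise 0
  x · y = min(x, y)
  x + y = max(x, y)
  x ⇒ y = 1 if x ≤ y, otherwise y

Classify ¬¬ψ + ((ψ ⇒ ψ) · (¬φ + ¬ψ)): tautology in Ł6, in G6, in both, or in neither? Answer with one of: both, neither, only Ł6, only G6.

only G6

In Ł6: at φ = 1/5, ψ = 1/5 the value is 4/5 — not a tautology.
In G6: every assignment gives 1 — tautology.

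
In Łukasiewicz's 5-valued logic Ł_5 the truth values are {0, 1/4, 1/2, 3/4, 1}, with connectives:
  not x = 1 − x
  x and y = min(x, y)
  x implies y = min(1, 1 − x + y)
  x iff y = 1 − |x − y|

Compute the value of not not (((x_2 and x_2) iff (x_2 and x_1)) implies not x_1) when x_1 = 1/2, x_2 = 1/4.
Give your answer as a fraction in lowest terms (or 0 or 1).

x_2 and x_2 = 1/4 and 1/4 = 1/4
x_2 and x_1 = 1/4 and 1/2 = 1/4
(x_2 and x_2) iff (x_2 and x_1) = 1/4 iff 1/4 = 1
not x_1 = not 1/2 = 1/2
((x_2 and x_2) iff (x_2 and x_1)) implies not x_1 = 1 implies 1/2 = 1/2
not (((x_2 and x_2) iff (x_2 and x_1)) implies not x_1) = not 1/2 = 1/2
not not (((x_2 and x_2) iff (x_2 and x_1)) implies not x_1) = not 1/2 = 1/2

1/2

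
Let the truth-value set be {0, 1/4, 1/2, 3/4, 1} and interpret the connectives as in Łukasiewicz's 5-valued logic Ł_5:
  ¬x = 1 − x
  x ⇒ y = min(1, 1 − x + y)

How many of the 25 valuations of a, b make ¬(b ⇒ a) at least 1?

1

value 1: 1 assignment (counts)
value 3/4: 2 assignments
value 1/2: 3 assignments
value 1/4: 4 assignments
value 0: 15 assignments
So 1 of the 25 assignments meets the threshold.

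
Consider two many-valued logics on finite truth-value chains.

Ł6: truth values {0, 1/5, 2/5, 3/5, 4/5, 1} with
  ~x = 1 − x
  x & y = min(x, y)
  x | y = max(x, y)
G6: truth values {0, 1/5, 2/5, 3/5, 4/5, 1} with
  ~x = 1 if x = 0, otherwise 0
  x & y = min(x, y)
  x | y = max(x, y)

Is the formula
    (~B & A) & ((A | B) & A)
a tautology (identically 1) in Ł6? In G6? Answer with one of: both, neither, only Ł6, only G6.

In Ł6: at A = 0, B = 0 the value is 0 — not a tautology.
In G6: at A = 0, B = 0 the value is 0 — not a tautology.

neither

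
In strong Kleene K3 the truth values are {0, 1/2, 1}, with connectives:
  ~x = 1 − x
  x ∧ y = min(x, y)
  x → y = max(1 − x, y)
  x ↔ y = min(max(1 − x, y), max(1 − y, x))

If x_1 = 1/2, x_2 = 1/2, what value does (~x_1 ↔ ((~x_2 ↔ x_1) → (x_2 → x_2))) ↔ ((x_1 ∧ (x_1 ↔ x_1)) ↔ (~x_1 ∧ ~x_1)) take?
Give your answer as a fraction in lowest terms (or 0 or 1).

1/2

~x_1 = ~1/2 = 1/2
~x_2 = ~1/2 = 1/2
~x_2 ↔ x_1 = 1/2 ↔ 1/2 = 1/2
x_2 → x_2 = 1/2 → 1/2 = 1/2
(~x_2 ↔ x_1) → (x_2 → x_2) = 1/2 → 1/2 = 1/2
~x_1 ↔ ((~x_2 ↔ x_1) → (x_2 → x_2)) = 1/2 ↔ 1/2 = 1/2
x_1 ↔ x_1 = 1/2 ↔ 1/2 = 1/2
x_1 ∧ (x_1 ↔ x_1) = 1/2 ∧ 1/2 = 1/2
~x_1 = ~1/2 = 1/2
~x_1 = ~1/2 = 1/2
~x_1 ∧ ~x_1 = 1/2 ∧ 1/2 = 1/2
(x_1 ∧ (x_1 ↔ x_1)) ↔ (~x_1 ∧ ~x_1) = 1/2 ↔ 1/2 = 1/2
(~x_1 ↔ ((~x_2 ↔ x_1) → (x_2 → x_2))) ↔ ((x_1 ∧ (x_1 ↔ x_1)) ↔ (~x_1 ∧ ~x_1)) = 1/2 ↔ 1/2 = 1/2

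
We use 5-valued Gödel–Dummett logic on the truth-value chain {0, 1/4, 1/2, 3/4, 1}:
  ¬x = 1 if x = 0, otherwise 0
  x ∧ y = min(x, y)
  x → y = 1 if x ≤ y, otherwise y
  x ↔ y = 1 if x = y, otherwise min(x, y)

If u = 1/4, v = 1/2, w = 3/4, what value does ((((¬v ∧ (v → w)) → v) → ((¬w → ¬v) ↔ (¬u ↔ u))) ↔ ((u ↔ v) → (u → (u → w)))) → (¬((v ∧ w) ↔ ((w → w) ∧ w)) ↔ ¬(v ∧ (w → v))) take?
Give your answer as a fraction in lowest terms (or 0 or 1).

¬v = ¬1/2 = 0
v → w = 1/2 → 3/4 = 1
¬v ∧ (v → w) = 0 ∧ 1 = 0
(¬v ∧ (v → w)) → v = 0 → 1/2 = 1
¬w = ¬3/4 = 0
¬v = ¬1/2 = 0
¬w → ¬v = 0 → 0 = 1
¬u = ¬1/4 = 0
¬u ↔ u = 0 ↔ 1/4 = 0
(¬w → ¬v) ↔ (¬u ↔ u) = 1 ↔ 0 = 0
((¬v ∧ (v → w)) → v) → ((¬w → ¬v) ↔ (¬u ↔ u)) = 1 → 0 = 0
u ↔ v = 1/4 ↔ 1/2 = 1/4
u → w = 1/4 → 3/4 = 1
u → (u → w) = 1/4 → 1 = 1
(u ↔ v) → (u → (u → w)) = 1/4 → 1 = 1
(((¬v ∧ (v → w)) → v) → ((¬w → ¬v) ↔ (¬u ↔ u))) ↔ ((u ↔ v) → (u → (u → w))) = 0 ↔ 1 = 0
v ∧ w = 1/2 ∧ 3/4 = 1/2
w → w = 3/4 → 3/4 = 1
(w → w) ∧ w = 1 ∧ 3/4 = 3/4
(v ∧ w) ↔ ((w → w) ∧ w) = 1/2 ↔ 3/4 = 1/2
¬((v ∧ w) ↔ ((w → w) ∧ w)) = ¬1/2 = 0
w → v = 3/4 → 1/2 = 1/2
v ∧ (w → v) = 1/2 ∧ 1/2 = 1/2
¬(v ∧ (w → v)) = ¬1/2 = 0
¬((v ∧ w) ↔ ((w → w) ∧ w)) ↔ ¬(v ∧ (w → v)) = 0 ↔ 0 = 1
((((¬v ∧ (v → w)) → v) → ((¬w → ¬v) ↔ (¬u ↔ u))) ↔ ((u ↔ v) → (u → (u → w)))) → (¬((v ∧ w) ↔ ((w → w) ∧ w)) ↔ ¬(v ∧ (w → v))) = 0 → 1 = 1

1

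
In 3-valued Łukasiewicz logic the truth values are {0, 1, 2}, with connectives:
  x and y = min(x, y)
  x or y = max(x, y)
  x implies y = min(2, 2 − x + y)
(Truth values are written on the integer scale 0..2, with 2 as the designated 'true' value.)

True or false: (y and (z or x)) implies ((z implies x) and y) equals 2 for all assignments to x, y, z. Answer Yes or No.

No

Counterexample: take x = 0, y = 1, z = 2.
z or x = 2 or 0 = 2
y and (z or x) = 1 and 2 = 1
z implies x = 2 implies 0 = 0
(z implies x) and y = 0 and 1 = 0
(y and (z or x)) implies ((z implies x) and y) = 1 implies 0 = 1
This gives 1 ≠ 2.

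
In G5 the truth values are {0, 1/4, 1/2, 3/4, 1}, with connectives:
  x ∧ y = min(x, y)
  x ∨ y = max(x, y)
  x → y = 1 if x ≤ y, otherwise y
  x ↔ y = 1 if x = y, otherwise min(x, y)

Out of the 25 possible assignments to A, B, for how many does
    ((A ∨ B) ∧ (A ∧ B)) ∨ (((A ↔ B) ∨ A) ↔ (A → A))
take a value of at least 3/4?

value 1: 9 assignments (counts)
value 3/4: 4 assignments (counts)
value 1/2: 4 assignments
value 1/4: 4 assignments
value 0: 4 assignments
So 13 of the 25 assignments meet the threshold.

13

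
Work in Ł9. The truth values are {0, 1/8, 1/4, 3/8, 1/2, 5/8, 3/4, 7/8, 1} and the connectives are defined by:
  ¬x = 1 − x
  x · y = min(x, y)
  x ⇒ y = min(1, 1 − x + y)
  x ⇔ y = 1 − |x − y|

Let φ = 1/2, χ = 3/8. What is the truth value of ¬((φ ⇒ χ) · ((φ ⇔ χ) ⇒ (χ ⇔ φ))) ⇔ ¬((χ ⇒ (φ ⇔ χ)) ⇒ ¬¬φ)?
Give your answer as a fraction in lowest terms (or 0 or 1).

φ ⇒ χ = 1/2 ⇒ 3/8 = 7/8
φ ⇔ χ = 1/2 ⇔ 3/8 = 7/8
χ ⇔ φ = 3/8 ⇔ 1/2 = 7/8
(φ ⇔ χ) ⇒ (χ ⇔ φ) = 7/8 ⇒ 7/8 = 1
(φ ⇒ χ) · ((φ ⇔ χ) ⇒ (χ ⇔ φ)) = 7/8 · 1 = 7/8
¬((φ ⇒ χ) · ((φ ⇔ χ) ⇒ (χ ⇔ φ))) = ¬7/8 = 1/8
φ ⇔ χ = 1/2 ⇔ 3/8 = 7/8
χ ⇒ (φ ⇔ χ) = 3/8 ⇒ 7/8 = 1
¬φ = ¬1/2 = 1/2
¬¬φ = ¬1/2 = 1/2
(χ ⇒ (φ ⇔ χ)) ⇒ ¬¬φ = 1 ⇒ 1/2 = 1/2
¬((χ ⇒ (φ ⇔ χ)) ⇒ ¬¬φ) = ¬1/2 = 1/2
¬((φ ⇒ χ) · ((φ ⇔ χ) ⇒ (χ ⇔ φ))) ⇔ ¬((χ ⇒ (φ ⇔ χ)) ⇒ ¬¬φ) = 1/8 ⇔ 1/2 = 5/8

5/8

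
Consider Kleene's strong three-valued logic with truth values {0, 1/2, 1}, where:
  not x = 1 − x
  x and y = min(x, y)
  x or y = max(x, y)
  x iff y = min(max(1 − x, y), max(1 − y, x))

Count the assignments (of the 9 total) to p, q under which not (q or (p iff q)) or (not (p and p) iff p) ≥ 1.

1

p = 0, q = 0 ↦ 0  <
p = 0, q = 1/2 ↦ 1/2  <
p = 0, q = 1 ↦ 0  <
p = 1/2, q = 0 ↦ 1/2  <
p = 1/2, q = 1/2 ↦ 1/2  <
p = 1/2, q = 1 ↦ 1/2  <
p = 1, q = 0 ↦ 1  ≥
p = 1, q = 1/2 ↦ 1/2  <
p = 1, q = 1 ↦ 0  <
So 1 of the 9 assignments meets the threshold.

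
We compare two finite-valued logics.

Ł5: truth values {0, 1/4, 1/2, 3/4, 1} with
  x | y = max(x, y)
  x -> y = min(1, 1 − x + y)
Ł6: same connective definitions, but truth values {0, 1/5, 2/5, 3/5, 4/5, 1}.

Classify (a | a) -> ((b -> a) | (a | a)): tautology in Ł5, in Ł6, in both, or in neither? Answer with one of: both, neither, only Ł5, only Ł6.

In Ł5: every assignment gives 1 — tautology.
In Ł6: every assignment gives 1 — tautology.

both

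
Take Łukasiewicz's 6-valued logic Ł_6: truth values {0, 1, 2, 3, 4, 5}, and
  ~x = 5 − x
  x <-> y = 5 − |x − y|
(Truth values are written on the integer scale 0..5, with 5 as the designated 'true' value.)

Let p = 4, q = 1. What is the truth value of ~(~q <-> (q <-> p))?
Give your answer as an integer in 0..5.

2

~q = ~1 = 4
q <-> p = 1 <-> 4 = 2
~q <-> (q <-> p) = 4 <-> 2 = 3
~(~q <-> (q <-> p)) = ~3 = 2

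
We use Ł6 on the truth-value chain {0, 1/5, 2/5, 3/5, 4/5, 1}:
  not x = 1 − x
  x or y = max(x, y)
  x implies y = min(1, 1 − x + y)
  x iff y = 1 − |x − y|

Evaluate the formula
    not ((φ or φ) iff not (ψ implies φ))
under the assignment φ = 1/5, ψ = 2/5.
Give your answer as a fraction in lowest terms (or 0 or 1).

0

φ or φ = 1/5 or 1/5 = 1/5
ψ implies φ = 2/5 implies 1/5 = 4/5
not (ψ implies φ) = not 4/5 = 1/5
(φ or φ) iff not (ψ implies φ) = 1/5 iff 1/5 = 1
not ((φ or φ) iff not (ψ implies φ)) = not 1 = 0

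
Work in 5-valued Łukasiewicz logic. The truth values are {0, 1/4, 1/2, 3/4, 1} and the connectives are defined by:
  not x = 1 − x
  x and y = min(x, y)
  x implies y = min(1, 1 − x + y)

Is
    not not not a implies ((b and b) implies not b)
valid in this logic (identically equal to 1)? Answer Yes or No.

No

Counterexample: take a = 0, b = 3/4.
not a = not 0 = 1
not not a = not 1 = 0
not not not a = not 0 = 1
b and b = 3/4 and 3/4 = 3/4
not b = not 3/4 = 1/4
(b and b) implies not b = 3/4 implies 1/4 = 1/2
not not not a implies ((b and b) implies not b) = 1 implies 1/2 = 1/2
This gives 1/2 ≠ 1.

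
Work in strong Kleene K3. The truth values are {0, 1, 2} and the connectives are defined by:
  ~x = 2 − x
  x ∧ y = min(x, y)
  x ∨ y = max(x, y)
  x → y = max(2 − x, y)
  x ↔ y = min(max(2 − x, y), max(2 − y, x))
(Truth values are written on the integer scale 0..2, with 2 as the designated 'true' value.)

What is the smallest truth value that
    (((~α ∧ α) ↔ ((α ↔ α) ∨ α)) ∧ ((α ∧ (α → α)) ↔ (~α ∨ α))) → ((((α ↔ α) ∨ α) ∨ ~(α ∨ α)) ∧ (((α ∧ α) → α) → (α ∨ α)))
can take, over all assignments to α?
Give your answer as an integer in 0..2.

Take α = 1:
~α = ~1 = 1
~α ∧ α = 1 ∧ 1 = 1
α ↔ α = 1 ↔ 1 = 1
(α ↔ α) ∨ α = 1 ∨ 1 = 1
(~α ∧ α) ↔ ((α ↔ α) ∨ α) = 1 ↔ 1 = 1
α → α = 1 → 1 = 1
α ∧ (α → α) = 1 ∧ 1 = 1
~α = ~1 = 1
~α ∨ α = 1 ∨ 1 = 1
(α ∧ (α → α)) ↔ (~α ∨ α) = 1 ↔ 1 = 1
((~α ∧ α) ↔ ((α ↔ α) ∨ α)) ∧ ((α ∧ (α → α)) ↔ (~α ∨ α)) = 1 ∧ 1 = 1
α ↔ α = 1 ↔ 1 = 1
(α ↔ α) ∨ α = 1 ∨ 1 = 1
α ∨ α = 1 ∨ 1 = 1
~(α ∨ α) = ~1 = 1
((α ↔ α) ∨ α) ∨ ~(α ∨ α) = 1 ∨ 1 = 1
α ∧ α = 1 ∧ 1 = 1
(α ∧ α) → α = 1 → 1 = 1
α ∨ α = 1 ∨ 1 = 1
((α ∧ α) → α) → (α ∨ α) = 1 → 1 = 1
(((α ↔ α) ∨ α) ∨ ~(α ∨ α)) ∧ (((α ∧ α) → α) → (α ∨ α)) = 1 ∧ 1 = 1
(((~α ∧ α) ↔ ((α ↔ α) ∨ α)) ∧ ((α ∧ (α → α)) ↔ (~α ∨ α))) → ((((α ↔ α) ∨ α) ∨ ~(α ∨ α)) ∧ (((α ∧ α) → α) → (α ∨ α))) = 1 → 1 = 1
No assignment yields a value below 1, so this is the minimum.

1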